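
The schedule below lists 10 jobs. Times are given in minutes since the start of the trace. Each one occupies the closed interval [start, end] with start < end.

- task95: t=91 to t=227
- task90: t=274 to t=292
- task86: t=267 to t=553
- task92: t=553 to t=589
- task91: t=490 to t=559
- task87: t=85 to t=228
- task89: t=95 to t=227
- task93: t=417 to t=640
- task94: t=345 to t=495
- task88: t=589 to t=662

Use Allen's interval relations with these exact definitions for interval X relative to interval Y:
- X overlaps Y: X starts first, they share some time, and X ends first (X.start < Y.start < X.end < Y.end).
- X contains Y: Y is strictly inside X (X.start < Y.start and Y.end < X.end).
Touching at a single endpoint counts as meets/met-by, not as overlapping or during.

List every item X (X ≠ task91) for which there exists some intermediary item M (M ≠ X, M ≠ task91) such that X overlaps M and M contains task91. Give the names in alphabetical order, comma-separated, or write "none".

Target task91 = [t=490, t=559].
Intermediaries M with M contains task91: task93.
Via task93 — items with X overlaps task93: task86, task94.
Union: task86, task94.

task86, task94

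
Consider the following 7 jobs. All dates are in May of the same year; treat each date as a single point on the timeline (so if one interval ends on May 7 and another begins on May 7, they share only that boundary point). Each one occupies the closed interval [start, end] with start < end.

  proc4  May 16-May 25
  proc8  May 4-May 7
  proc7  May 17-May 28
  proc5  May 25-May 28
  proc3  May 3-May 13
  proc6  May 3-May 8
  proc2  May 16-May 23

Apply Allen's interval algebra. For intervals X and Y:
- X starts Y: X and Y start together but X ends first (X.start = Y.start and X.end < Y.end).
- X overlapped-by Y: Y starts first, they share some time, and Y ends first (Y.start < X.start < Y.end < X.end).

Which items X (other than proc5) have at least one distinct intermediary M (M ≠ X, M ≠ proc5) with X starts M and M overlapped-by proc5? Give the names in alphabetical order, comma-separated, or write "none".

Target proc5 = [May 25, May 28].
Intermediaries M with M overlapped-by proc5: none.
Union: none.

none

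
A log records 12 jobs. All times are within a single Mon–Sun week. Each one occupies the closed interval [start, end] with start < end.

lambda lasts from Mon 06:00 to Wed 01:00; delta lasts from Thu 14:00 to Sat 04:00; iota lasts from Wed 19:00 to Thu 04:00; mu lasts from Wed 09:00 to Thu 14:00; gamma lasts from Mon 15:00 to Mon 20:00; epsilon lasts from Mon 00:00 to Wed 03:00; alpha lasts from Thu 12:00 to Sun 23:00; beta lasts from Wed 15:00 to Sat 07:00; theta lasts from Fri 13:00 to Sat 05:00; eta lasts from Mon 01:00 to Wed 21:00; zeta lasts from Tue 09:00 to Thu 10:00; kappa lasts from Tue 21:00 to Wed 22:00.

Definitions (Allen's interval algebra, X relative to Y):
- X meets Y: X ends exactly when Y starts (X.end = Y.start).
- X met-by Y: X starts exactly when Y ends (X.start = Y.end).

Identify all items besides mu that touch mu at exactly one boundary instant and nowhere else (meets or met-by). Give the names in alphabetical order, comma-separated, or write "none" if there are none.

Target mu = [Wed 09:00, Thu 14:00].
alpha [Thu 12:00, Sun 23:00] → overlapped-by → no.
beta [Wed 15:00, Sat 07:00] → overlapped-by → no.
delta [Thu 14:00, Sat 04:00] → met-by → yes.
epsilon [Mon 00:00, Wed 03:00] → before → no.
eta [Mon 01:00, Wed 21:00] → overlaps → no.
gamma [Mon 15:00, Mon 20:00] → before → no.
iota [Wed 19:00, Thu 04:00] → during → no.
kappa [Tue 21:00, Wed 22:00] → overlaps → no.
lambda [Mon 06:00, Wed 01:00] → before → no.
theta [Fri 13:00, Sat 05:00] → after → no.
zeta [Tue 09:00, Thu 10:00] → overlaps → no.
Result: delta.

delta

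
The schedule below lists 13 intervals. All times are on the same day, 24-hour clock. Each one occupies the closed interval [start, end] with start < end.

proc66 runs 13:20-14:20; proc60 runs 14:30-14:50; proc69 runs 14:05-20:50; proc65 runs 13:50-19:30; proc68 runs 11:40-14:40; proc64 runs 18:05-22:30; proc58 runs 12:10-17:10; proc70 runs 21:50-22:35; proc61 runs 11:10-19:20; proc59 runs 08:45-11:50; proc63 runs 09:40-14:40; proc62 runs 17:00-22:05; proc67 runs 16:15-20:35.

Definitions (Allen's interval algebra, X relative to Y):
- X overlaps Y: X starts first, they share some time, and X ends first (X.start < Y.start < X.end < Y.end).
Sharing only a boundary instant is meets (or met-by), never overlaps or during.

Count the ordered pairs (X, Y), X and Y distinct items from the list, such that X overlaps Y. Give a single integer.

34

Checking all 156 ordered pairs for relation 'overlaps'; matching pairs in alphabetical order:
(proc58, proc62): proc58 overlaps proc62 ✓
(proc58, proc65): proc58 overlaps proc65 ✓
(proc58, proc67): proc58 overlaps proc67 ✓
(proc58, proc69): proc58 overlaps proc69 ✓
(proc59, proc61): proc59 overlaps proc61 ✓
(proc59, proc63): proc59 overlaps proc63 ✓
(proc59, proc68): proc59 overlaps proc68 ✓
(proc61, proc62): proc61 overlaps proc62 ✓
(proc61, proc64): proc61 overlaps proc64 ✓
(proc61, proc65): proc61 overlaps proc65 ✓
(proc61, proc67): proc61 overlaps proc67 ✓
(proc61, proc69): proc61 overlaps proc69 ✓
(proc62, proc64): proc62 overlaps proc64 ✓
(proc62, proc70): proc62 overlaps proc70 ✓
(proc63, proc58): proc63 overlaps proc58 ✓
(proc63, proc60): proc63 overlaps proc60 ✓
(proc63, proc61): proc63 overlaps proc61 ✓
(proc63, proc65): proc63 overlaps proc65 ✓
(proc63, proc69): proc63 overlaps proc69 ✓
(proc64, proc70): proc64 overlaps proc70 ✓
(proc65, proc62): proc65 overlaps proc62 ✓
(proc65, proc64): proc65 overlaps proc64 ✓
(proc65, proc67): proc65 overlaps proc67 ✓
(proc65, proc69): proc65 overlaps proc69 ✓
... plus 10 further pairs not listed.
Count: 34.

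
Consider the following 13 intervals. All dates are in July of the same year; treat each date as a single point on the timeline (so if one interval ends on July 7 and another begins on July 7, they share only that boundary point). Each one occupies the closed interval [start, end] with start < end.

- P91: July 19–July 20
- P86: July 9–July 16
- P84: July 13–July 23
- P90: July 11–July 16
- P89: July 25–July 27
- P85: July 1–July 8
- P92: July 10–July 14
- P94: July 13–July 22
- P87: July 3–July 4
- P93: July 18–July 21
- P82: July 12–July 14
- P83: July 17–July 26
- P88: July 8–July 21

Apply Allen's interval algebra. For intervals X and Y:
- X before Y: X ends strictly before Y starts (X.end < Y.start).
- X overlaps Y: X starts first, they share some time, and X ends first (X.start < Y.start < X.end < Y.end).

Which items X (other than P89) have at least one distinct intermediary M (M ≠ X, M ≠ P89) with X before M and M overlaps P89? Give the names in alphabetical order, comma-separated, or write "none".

Target P89 = [July 25, July 27].
Intermediaries M with M overlaps P89: P83.
Via P83 — items with X before P83: P82, P85, P86, P87, P90, P92.
Union: P82, P85, P86, P87, P90, P92.

P82, P85, P86, P87, P90, P92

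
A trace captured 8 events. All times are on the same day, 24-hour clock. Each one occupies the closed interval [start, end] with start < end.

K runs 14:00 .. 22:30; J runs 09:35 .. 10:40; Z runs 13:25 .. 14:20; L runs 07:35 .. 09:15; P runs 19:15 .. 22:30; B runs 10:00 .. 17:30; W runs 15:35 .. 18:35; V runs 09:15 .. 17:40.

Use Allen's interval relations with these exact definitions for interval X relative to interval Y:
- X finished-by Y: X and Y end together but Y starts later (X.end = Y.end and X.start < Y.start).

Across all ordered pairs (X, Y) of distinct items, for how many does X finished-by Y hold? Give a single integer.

Checking all 56 ordered pairs for relation 'finished-by'; matching pairs in alphabetical order:
(K, P): K finished-by P ✓
Count: 1.

1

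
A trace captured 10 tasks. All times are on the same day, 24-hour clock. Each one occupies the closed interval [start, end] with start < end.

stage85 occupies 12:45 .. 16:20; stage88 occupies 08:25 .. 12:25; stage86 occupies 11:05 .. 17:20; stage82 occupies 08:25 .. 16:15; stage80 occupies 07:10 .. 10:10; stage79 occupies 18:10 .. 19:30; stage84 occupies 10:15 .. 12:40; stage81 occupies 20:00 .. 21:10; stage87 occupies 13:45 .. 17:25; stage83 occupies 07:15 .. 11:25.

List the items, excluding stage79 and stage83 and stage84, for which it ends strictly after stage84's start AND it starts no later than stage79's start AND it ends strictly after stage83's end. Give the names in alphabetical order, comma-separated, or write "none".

Conditions: its end is strictly after stage84's start (X.end > 10:15) AND its start is no later than stage79's start (X.start <= 18:10) AND its end is strictly after stage83's end (X.end > 11:25).
stage80: end 10:10 > 10:15? ✗; start 07:10 <= 18:10? ✓; end 10:10 > 11:25? ✗ → no.
stage81: end 21:10 > 10:15? ✓; start 20:00 <= 18:10? ✗; end 21:10 > 11:25? ✓ → no.
stage82: end 16:15 > 10:15? ✓; start 08:25 <= 18:10? ✓; end 16:15 > 11:25? ✓ → yes.
stage85: end 16:20 > 10:15? ✓; start 12:45 <= 18:10? ✓; end 16:20 > 11:25? ✓ → yes.
stage86: end 17:20 > 10:15? ✓; start 11:05 <= 18:10? ✓; end 17:20 > 11:25? ✓ → yes.
stage87: end 17:25 > 10:15? ✓; start 13:45 <= 18:10? ✓; end 17:25 > 11:25? ✓ → yes.
stage88: end 12:25 > 10:15? ✓; start 08:25 <= 18:10? ✓; end 12:25 > 11:25? ✓ → yes.
Result: stage82, stage85, stage86, stage87, stage88.

stage82, stage85, stage86, stage87, stage88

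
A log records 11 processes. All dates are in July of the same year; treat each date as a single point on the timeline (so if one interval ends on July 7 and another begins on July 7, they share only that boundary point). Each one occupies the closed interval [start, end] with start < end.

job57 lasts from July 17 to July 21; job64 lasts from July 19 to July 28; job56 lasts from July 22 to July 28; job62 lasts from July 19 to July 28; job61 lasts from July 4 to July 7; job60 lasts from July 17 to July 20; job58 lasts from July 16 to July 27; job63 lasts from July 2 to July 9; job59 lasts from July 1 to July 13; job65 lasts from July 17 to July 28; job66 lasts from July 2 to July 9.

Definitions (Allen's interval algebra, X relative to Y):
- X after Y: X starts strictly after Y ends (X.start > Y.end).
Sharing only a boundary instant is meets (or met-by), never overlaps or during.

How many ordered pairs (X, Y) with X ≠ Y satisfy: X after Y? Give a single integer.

30

Checking all 110 ordered pairs for relation 'after'; matching pairs in alphabetical order:
(job56, job57): job56 after job57 ✓
(job56, job59): job56 after job59 ✓
(job56, job60): job56 after job60 ✓
(job56, job61): job56 after job61 ✓
(job56, job63): job56 after job63 ✓
(job56, job66): job56 after job66 ✓
(job57, job59): job57 after job59 ✓
(job57, job61): job57 after job61 ✓
(job57, job63): job57 after job63 ✓
(job57, job66): job57 after job66 ✓
(job58, job59): job58 after job59 ✓
(job58, job61): job58 after job61 ✓
(job58, job63): job58 after job63 ✓
(job58, job66): job58 after job66 ✓
(job60, job59): job60 after job59 ✓
(job60, job61): job60 after job61 ✓
(job60, job63): job60 after job63 ✓
(job60, job66): job60 after job66 ✓
(job62, job59): job62 after job59 ✓
(job62, job61): job62 after job61 ✓
(job62, job63): job62 after job63 ✓
(job62, job66): job62 after job66 ✓
(job64, job59): job64 after job59 ✓
(job64, job61): job64 after job61 ✓
... plus 6 further pairs not listed.
Count: 30.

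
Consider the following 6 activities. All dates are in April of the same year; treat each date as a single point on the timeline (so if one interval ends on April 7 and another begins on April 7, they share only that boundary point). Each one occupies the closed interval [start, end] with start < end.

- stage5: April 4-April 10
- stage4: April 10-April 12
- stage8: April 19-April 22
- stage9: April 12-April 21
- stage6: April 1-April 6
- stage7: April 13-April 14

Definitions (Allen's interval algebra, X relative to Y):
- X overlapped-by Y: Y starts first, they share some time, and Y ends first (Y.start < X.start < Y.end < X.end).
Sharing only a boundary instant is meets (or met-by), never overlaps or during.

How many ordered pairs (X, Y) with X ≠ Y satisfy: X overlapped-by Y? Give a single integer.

Checking all 30 ordered pairs for relation 'overlapped-by'; matching pairs in alphabetical order:
(stage5, stage6): stage5 overlapped-by stage6 ✓
(stage8, stage9): stage8 overlapped-by stage9 ✓
Count: 2.

2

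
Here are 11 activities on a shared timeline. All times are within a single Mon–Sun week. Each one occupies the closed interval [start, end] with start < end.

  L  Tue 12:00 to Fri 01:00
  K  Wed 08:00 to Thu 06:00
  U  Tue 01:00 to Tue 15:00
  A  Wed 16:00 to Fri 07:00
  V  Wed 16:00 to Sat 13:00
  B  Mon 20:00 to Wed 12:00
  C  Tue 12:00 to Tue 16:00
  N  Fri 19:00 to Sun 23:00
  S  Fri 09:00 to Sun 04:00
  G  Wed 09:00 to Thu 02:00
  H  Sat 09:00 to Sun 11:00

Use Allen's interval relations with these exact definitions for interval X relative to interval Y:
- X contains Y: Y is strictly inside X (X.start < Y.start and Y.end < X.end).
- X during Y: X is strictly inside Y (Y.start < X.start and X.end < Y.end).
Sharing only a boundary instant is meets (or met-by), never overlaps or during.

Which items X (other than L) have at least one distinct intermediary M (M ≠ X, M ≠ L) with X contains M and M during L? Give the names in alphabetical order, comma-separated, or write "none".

K

Target L = [Tue 12:00, Fri 01:00].
Intermediaries M with M during L: G, K.
Via G — items with X contains G: K.
Via K — items with X contains K: none.
Union: K.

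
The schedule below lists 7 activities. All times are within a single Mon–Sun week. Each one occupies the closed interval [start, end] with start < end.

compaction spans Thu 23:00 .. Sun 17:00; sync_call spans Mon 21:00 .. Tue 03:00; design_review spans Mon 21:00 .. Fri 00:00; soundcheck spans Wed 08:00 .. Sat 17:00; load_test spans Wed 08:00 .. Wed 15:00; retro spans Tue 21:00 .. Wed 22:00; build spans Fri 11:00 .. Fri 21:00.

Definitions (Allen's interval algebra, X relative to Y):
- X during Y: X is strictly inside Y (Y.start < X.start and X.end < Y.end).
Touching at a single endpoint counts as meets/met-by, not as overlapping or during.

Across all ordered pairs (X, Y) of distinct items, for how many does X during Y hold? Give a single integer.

5

Checking all 42 ordered pairs for relation 'during'; matching pairs in alphabetical order:
(build, compaction): build during compaction ✓
(build, soundcheck): build during soundcheck ✓
(load_test, design_review): load_test during design_review ✓
(load_test, retro): load_test during retro ✓
(retro, design_review): retro during design_review ✓
Count: 5.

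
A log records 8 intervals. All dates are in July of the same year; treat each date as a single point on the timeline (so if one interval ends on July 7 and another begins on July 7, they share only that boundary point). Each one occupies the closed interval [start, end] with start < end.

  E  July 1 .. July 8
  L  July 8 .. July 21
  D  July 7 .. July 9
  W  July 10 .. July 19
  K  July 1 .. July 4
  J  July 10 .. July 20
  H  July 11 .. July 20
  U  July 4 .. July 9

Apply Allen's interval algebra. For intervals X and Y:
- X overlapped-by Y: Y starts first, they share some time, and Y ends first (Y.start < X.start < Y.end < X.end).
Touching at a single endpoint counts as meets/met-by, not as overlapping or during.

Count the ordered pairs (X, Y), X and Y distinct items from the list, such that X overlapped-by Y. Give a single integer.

5

Checking all 56 ordered pairs for relation 'overlapped-by'; matching pairs in alphabetical order:
(D, E): D overlapped-by E ✓
(H, W): H overlapped-by W ✓
(L, D): L overlapped-by D ✓
(L, U): L overlapped-by U ✓
(U, E): U overlapped-by E ✓
Count: 5.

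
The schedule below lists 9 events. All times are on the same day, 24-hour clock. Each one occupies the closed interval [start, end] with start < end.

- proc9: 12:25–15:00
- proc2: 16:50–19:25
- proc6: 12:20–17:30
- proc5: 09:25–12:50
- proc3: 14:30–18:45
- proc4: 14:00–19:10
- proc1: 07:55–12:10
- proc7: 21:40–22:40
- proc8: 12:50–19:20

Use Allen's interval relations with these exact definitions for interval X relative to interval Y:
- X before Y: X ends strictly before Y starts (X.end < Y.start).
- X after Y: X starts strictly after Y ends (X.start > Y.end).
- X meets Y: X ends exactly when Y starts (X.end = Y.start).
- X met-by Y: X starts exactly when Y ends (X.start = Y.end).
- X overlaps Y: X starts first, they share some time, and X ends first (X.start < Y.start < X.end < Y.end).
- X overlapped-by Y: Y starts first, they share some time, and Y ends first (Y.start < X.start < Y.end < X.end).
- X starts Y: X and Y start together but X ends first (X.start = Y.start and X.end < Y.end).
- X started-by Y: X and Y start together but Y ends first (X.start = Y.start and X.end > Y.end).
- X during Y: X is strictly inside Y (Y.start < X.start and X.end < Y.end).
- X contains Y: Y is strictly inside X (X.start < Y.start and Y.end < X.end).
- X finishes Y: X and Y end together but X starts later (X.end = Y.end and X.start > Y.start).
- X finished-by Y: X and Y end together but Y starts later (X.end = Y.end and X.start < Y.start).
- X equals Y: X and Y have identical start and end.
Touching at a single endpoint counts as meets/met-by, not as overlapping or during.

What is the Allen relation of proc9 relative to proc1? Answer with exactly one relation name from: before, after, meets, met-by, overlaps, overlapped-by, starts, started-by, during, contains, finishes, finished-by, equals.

proc9 = [12:25, 15:00]; proc1 = [07:55, 12:10].
Compare endpoints: proc9.start > proc1.start, proc9.start > proc1.end, proc9.end > proc1.start, proc9.end > proc1.end.
That pattern is 'after'.

after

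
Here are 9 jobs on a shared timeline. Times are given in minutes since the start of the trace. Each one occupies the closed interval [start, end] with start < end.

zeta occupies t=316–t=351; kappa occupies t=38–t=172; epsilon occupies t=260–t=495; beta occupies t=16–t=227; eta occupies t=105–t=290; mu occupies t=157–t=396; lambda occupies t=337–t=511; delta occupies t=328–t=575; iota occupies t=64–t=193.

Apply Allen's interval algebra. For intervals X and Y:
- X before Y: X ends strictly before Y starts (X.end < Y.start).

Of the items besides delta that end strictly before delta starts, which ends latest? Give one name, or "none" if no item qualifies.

Target delta = [t=328, t=575].
beta [t=16, t=227] → before → candidate.
epsilon [t=260, t=495] → overlaps → excluded.
eta [t=105, t=290] → before → candidate.
iota [t=64, t=193] → before → candidate.
kappa [t=38, t=172] → before → candidate.
lambda [t=337, t=511] → during → excluded.
mu [t=157, t=396] → overlaps → excluded.
zeta [t=316, t=351] → overlaps → excluded.
Among candidates, latest end is t=290 → eta.

eta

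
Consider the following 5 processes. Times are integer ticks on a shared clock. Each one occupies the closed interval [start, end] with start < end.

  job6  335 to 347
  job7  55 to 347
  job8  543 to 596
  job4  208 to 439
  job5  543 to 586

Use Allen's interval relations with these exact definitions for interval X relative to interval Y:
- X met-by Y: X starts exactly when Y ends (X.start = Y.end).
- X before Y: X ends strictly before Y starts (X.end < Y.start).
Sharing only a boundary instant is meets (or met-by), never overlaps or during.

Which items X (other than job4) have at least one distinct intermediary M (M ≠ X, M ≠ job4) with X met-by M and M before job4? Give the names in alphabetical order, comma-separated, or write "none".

none

Target job4 = [208, 439].
Intermediaries M with M before job4: none.
Union: none.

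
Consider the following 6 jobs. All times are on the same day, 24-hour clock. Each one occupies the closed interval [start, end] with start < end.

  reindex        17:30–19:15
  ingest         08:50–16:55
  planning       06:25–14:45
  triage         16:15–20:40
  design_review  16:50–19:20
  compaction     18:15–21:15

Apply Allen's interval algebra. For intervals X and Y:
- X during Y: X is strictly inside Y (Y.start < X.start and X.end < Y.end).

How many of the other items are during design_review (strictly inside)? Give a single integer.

1

Target design_review = [16:50, 19:20].
compaction [18:15, 21:15] → overlapped-by → no.
ingest [08:50, 16:55] → overlaps → no.
planning [06:25, 14:45] → before → no.
reindex [17:30, 19:15] → during → counts.
triage [16:15, 20:40] → contains → no.
Total: 1.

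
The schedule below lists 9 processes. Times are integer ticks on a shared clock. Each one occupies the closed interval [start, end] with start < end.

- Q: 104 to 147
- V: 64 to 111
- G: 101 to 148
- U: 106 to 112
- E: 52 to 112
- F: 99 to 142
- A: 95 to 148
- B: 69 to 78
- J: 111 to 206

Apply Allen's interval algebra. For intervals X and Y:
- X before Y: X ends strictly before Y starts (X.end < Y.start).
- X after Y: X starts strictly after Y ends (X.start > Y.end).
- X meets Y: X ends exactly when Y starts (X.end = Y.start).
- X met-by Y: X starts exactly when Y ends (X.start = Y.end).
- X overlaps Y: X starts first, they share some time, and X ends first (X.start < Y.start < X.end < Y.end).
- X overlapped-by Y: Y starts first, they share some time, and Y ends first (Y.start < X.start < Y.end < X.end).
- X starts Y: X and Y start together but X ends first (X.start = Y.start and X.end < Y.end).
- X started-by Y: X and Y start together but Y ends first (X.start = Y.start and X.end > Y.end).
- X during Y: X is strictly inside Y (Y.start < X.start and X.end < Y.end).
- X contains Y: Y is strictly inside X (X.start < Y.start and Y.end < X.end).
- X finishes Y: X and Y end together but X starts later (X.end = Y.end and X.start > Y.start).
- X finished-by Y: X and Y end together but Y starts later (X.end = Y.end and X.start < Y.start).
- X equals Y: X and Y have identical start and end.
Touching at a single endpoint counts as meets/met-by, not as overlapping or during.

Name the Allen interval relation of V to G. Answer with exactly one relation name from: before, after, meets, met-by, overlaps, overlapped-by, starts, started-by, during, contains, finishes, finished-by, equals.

V = [64, 111]; G = [101, 148].
Compare endpoints: V.start < G.start, V.start < G.end, V.end > G.start, V.end < G.end.
That pattern is 'overlaps'.

overlaps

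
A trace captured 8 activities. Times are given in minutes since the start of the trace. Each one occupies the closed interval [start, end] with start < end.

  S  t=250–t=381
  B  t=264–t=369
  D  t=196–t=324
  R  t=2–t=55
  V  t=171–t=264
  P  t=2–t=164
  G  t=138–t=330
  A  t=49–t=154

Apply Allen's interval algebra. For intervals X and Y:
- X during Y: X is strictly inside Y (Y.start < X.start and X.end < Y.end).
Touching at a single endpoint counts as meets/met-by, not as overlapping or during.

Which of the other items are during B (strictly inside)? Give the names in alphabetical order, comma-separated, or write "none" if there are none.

Target B = [t=264, t=369].
A [t=49, t=154] → before → no.
D [t=196, t=324] → overlaps → no.
G [t=138, t=330] → overlaps → no.
P [t=2, t=164] → before → no.
R [t=2, t=55] → before → no.
S [t=250, t=381] → contains → no.
V [t=171, t=264] → meets → no.
Result: none.

none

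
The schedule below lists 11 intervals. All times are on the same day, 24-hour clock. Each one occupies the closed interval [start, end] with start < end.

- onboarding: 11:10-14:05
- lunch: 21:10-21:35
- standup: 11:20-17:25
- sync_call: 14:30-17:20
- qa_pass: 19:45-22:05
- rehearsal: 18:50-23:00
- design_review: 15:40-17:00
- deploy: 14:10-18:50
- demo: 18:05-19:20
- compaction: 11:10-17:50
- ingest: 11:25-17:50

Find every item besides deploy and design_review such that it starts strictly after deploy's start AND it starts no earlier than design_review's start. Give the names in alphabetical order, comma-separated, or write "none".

Conditions: its start is strictly after deploy's start (X.start > 14:10) AND its start is no earlier than design_review's start (X.start >= 15:40).
compaction: start 11:10 > 14:10? ✗; start 11:10 >= 15:40? ✗ → no.
demo: start 18:05 > 14:10? ✓; start 18:05 >= 15:40? ✓ → yes.
ingest: start 11:25 > 14:10? ✗; start 11:25 >= 15:40? ✗ → no.
lunch: start 21:10 > 14:10? ✓; start 21:10 >= 15:40? ✓ → yes.
onboarding: start 11:10 > 14:10? ✗; start 11:10 >= 15:40? ✗ → no.
qa_pass: start 19:45 > 14:10? ✓; start 19:45 >= 15:40? ✓ → yes.
rehearsal: start 18:50 > 14:10? ✓; start 18:50 >= 15:40? ✓ → yes.
standup: start 11:20 > 14:10? ✗; start 11:20 >= 15:40? ✗ → no.
sync_call: start 14:30 > 14:10? ✓; start 14:30 >= 15:40? ✗ → no.
Result: demo, lunch, qa_pass, rehearsal.

demo, lunch, qa_pass, rehearsal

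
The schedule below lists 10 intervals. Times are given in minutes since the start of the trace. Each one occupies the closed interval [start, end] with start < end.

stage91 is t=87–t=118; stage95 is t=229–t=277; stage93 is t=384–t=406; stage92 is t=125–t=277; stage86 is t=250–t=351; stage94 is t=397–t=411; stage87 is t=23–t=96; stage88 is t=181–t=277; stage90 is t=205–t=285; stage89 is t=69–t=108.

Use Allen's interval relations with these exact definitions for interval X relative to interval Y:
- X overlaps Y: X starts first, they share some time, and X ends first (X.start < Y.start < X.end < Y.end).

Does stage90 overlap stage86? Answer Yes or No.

Yes

stage90 = [t=205, t=285], stage86 = [t=250, t=351].
Actual relation of stage90 to stage86: overlaps.
Asked whether 'overlaps' holds → Yes.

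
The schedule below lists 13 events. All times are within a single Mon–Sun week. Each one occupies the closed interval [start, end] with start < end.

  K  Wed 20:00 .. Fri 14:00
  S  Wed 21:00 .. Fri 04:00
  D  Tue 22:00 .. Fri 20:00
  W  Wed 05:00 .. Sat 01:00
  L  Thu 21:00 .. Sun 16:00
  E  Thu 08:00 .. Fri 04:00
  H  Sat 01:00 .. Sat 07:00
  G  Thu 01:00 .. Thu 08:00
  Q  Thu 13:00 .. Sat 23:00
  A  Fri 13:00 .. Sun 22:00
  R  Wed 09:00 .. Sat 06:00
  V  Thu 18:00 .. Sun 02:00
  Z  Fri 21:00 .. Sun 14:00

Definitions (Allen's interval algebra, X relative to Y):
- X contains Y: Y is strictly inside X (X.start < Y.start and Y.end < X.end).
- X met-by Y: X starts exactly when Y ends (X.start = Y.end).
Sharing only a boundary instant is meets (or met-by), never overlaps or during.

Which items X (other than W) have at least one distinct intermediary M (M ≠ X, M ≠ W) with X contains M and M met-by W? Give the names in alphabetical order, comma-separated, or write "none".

Target W = [Wed 05:00, Sat 01:00].
Intermediaries M with M met-by W: H.
Via H — items with X contains H: A, L, Q, V, Z.
Union: A, L, Q, V, Z.

A, L, Q, V, Z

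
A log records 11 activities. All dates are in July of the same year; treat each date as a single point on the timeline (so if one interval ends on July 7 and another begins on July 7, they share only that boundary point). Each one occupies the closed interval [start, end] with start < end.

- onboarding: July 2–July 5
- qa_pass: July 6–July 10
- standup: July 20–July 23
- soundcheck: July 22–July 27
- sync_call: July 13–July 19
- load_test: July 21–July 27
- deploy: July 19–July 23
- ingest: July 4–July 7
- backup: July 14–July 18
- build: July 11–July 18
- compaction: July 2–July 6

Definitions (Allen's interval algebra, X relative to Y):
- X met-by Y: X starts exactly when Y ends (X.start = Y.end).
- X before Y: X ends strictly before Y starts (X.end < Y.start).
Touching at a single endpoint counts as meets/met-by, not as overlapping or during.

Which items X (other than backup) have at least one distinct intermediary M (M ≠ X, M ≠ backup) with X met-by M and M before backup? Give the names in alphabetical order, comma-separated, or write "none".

qa_pass

Target backup = [July 14, July 18].
Intermediaries M with M before backup: compaction, ingest, onboarding, qa_pass.
Via compaction — items with X met-by compaction: qa_pass.
Via ingest — items with X met-by ingest: none.
Via onboarding — items with X met-by onboarding: none.
Via qa_pass — items with X met-by qa_pass: none.
Union: qa_pass.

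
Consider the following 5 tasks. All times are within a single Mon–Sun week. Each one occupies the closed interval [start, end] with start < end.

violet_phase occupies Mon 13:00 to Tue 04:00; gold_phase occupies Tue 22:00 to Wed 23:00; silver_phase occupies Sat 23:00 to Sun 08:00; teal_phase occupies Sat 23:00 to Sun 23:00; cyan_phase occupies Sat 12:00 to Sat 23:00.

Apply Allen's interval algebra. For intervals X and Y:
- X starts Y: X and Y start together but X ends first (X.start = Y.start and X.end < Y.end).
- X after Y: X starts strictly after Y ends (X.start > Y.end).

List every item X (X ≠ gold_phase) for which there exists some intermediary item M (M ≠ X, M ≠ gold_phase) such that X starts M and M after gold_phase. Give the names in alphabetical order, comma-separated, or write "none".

silver_phase

Target gold_phase = [Tue 22:00, Wed 23:00].
Intermediaries M with M after gold_phase: cyan_phase, silver_phase, teal_phase.
Via cyan_phase — items with X starts cyan_phase: none.
Via silver_phase — items with X starts silver_phase: none.
Via teal_phase — items with X starts teal_phase: silver_phase.
Union: silver_phase.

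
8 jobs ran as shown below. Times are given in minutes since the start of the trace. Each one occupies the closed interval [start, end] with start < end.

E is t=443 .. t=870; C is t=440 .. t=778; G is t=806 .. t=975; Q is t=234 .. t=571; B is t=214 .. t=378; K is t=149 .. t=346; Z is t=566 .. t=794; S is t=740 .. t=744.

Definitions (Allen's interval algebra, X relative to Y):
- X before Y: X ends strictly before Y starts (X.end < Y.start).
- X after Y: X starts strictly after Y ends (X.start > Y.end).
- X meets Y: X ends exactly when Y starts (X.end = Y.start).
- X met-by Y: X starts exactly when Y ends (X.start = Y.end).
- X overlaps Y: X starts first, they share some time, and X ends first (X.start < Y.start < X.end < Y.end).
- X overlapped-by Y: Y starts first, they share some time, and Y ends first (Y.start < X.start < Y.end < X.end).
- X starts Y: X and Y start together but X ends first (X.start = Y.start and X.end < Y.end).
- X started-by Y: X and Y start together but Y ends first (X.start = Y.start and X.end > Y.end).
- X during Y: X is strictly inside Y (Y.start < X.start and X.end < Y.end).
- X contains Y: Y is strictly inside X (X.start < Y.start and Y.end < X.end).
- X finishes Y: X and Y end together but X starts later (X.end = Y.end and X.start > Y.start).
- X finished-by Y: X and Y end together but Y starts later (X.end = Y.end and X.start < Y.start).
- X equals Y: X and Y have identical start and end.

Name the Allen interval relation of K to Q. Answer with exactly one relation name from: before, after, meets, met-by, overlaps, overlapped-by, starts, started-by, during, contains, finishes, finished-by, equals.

K = [t=149, t=346]; Q = [t=234, t=571].
Compare endpoints: K.start < Q.start, K.start < Q.end, K.end > Q.start, K.end < Q.end.
That pattern is 'overlaps'.

overlaps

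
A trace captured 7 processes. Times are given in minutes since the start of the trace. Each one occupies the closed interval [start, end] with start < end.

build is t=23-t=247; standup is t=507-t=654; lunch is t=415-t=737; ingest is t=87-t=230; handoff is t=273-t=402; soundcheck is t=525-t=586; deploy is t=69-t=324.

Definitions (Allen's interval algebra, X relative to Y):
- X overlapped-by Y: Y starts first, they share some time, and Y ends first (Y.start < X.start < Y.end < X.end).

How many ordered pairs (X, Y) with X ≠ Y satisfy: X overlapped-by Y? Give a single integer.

Checking all 42 ordered pairs for relation 'overlapped-by'; matching pairs in alphabetical order:
(deploy, build): deploy overlapped-by build ✓
(handoff, deploy): handoff overlapped-by deploy ✓
Count: 2.

2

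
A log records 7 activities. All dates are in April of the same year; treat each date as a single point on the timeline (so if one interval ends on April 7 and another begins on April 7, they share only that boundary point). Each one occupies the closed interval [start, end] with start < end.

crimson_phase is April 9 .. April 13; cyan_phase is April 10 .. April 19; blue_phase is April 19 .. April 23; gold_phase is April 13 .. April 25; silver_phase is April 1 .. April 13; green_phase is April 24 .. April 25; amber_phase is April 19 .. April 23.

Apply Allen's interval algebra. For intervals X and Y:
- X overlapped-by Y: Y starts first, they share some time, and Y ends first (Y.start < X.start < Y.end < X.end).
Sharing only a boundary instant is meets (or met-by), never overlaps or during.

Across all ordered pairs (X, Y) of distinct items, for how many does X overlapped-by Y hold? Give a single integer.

Checking all 42 ordered pairs for relation 'overlapped-by'; matching pairs in alphabetical order:
(cyan_phase, crimson_phase): cyan_phase overlapped-by crimson_phase ✓
(cyan_phase, silver_phase): cyan_phase overlapped-by silver_phase ✓
(gold_phase, cyan_phase): gold_phase overlapped-by cyan_phase ✓
Count: 3.

3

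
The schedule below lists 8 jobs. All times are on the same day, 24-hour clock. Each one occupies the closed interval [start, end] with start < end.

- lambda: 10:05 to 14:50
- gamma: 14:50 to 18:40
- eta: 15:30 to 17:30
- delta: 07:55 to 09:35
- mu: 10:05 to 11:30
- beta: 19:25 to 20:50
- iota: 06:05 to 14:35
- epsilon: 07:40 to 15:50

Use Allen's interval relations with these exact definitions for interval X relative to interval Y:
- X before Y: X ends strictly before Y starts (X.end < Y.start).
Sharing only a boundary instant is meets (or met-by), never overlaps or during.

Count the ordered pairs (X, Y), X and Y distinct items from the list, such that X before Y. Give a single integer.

Checking all 56 ordered pairs for relation 'before'; matching pairs in alphabetical order:
(delta, beta): delta before beta ✓
(delta, eta): delta before eta ✓
(delta, gamma): delta before gamma ✓
(delta, lambda): delta before lambda ✓
(delta, mu): delta before mu ✓
(epsilon, beta): epsilon before beta ✓
(eta, beta): eta before beta ✓
(gamma, beta): gamma before beta ✓
(iota, beta): iota before beta ✓
(iota, eta): iota before eta ✓
(iota, gamma): iota before gamma ✓
(lambda, beta): lambda before beta ✓
(lambda, eta): lambda before eta ✓
(mu, beta): mu before beta ✓
(mu, eta): mu before eta ✓
(mu, gamma): mu before gamma ✓
Count: 16.

16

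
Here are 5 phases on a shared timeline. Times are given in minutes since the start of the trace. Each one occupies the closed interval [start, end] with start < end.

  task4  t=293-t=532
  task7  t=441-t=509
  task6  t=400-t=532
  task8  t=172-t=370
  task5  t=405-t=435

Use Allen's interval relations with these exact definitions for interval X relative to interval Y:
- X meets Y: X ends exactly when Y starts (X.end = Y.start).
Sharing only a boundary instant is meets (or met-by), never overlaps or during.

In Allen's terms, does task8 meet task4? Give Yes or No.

No

task8 = [t=172, t=370], task4 = [t=293, t=532].
Actual relation of task8 to task4: overlaps.
Asked whether 'meets' holds → No.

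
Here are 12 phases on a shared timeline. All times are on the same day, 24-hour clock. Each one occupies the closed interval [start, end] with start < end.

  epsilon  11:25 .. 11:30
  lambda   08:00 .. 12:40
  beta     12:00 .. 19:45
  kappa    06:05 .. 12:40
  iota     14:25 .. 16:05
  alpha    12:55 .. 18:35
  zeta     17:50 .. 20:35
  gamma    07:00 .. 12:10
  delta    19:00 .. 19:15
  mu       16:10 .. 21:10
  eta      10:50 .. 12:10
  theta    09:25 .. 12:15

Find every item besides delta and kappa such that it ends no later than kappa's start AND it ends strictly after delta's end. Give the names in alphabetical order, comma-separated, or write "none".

Conditions: its end is no later than kappa's start (X.end <= 06:05) AND its end is strictly after delta's end (X.end > 19:15).
alpha: end 18:35 <= 06:05? ✗; end 18:35 > 19:15? ✗ → no.
beta: end 19:45 <= 06:05? ✗; end 19:45 > 19:15? ✓ → no.
epsilon: end 11:30 <= 06:05? ✗; end 11:30 > 19:15? ✗ → no.
eta: end 12:10 <= 06:05? ✗; end 12:10 > 19:15? ✗ → no.
gamma: end 12:10 <= 06:05? ✗; end 12:10 > 19:15? ✗ → no.
iota: end 16:05 <= 06:05? ✗; end 16:05 > 19:15? ✗ → no.
lambda: end 12:40 <= 06:05? ✗; end 12:40 > 19:15? ✗ → no.
mu: end 21:10 <= 06:05? ✗; end 21:10 > 19:15? ✓ → no.
theta: end 12:15 <= 06:05? ✗; end 12:15 > 19:15? ✗ → no.
zeta: end 20:35 <= 06:05? ✗; end 20:35 > 19:15? ✓ → no.
Result: none.

none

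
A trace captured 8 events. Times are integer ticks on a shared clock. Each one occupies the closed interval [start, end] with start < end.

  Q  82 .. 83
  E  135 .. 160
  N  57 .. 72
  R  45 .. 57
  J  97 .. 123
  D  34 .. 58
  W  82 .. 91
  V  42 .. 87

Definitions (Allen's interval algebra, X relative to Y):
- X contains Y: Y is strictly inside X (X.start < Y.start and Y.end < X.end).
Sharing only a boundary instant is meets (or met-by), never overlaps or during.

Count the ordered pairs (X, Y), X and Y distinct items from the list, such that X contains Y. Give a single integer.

4

Checking all 56 ordered pairs for relation 'contains'; matching pairs in alphabetical order:
(D, R): D contains R ✓
(V, N): V contains N ✓
(V, Q): V contains Q ✓
(V, R): V contains R ✓
Count: 4.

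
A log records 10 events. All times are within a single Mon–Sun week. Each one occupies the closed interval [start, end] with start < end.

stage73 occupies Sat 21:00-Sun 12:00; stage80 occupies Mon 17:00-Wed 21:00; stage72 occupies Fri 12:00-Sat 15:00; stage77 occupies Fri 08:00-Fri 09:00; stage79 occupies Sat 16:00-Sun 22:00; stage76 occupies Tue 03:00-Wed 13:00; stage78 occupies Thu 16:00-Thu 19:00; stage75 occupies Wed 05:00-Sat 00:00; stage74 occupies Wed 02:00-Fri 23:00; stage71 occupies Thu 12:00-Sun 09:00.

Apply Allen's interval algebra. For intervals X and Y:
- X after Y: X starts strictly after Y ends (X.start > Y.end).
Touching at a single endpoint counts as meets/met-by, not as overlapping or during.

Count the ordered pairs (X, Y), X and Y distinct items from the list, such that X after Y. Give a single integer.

Checking all 90 ordered pairs for relation 'after'; matching pairs in alphabetical order:
(stage71, stage76): stage71 after stage76 ✓
(stage71, stage80): stage71 after stage80 ✓
(stage72, stage76): stage72 after stage76 ✓
(stage72, stage77): stage72 after stage77 ✓
(stage72, stage78): stage72 after stage78 ✓
(stage72, stage80): stage72 after stage80 ✓
(stage73, stage72): stage73 after stage72 ✓
(stage73, stage74): stage73 after stage74 ✓
(stage73, stage75): stage73 after stage75 ✓
(stage73, stage76): stage73 after stage76 ✓
(stage73, stage77): stage73 after stage77 ✓
(stage73, stage78): stage73 after stage78 ✓
(stage73, stage80): stage73 after stage80 ✓
(stage77, stage76): stage77 after stage76 ✓
(stage77, stage78): stage77 after stage78 ✓
(stage77, stage80): stage77 after stage80 ✓
(stage78, stage76): stage78 after stage76 ✓
(stage78, stage80): stage78 after stage80 ✓
(stage79, stage72): stage79 after stage72 ✓
(stage79, stage74): stage79 after stage74 ✓
(stage79, stage75): stage79 after stage75 ✓
(stage79, stage76): stage79 after stage76 ✓
(stage79, stage77): stage79 after stage77 ✓
(stage79, stage78): stage79 after stage78 ✓
... plus 1 further pairs not listed.
Count: 25.

25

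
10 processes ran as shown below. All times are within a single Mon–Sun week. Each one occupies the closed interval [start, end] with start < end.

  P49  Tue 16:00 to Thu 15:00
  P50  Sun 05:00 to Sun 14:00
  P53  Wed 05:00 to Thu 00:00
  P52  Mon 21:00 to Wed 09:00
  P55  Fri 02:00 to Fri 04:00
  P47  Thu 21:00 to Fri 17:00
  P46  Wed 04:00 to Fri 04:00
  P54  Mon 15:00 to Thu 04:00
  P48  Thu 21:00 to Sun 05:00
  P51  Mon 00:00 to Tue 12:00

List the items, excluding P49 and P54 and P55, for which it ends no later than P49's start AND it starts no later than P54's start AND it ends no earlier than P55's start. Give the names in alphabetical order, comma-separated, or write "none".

none

Conditions: its end is no later than P49's start (X.end <= Tue 16:00) AND its start is no later than P54's start (X.start <= Mon 15:00) AND its end is no earlier than P55's start (X.end >= Fri 02:00).
P46: end Fri 04:00 <= Tue 16:00? ✗; start Wed 04:00 <= Mon 15:00? ✗; end Fri 04:00 >= Fri 02:00? ✓ → no.
P47: end Fri 17:00 <= Tue 16:00? ✗; start Thu 21:00 <= Mon 15:00? ✗; end Fri 17:00 >= Fri 02:00? ✓ → no.
P48: end Sun 05:00 <= Tue 16:00? ✗; start Thu 21:00 <= Mon 15:00? ✗; end Sun 05:00 >= Fri 02:00? ✓ → no.
P50: end Sun 14:00 <= Tue 16:00? ✗; start Sun 05:00 <= Mon 15:00? ✗; end Sun 14:00 >= Fri 02:00? ✓ → no.
P51: end Tue 12:00 <= Tue 16:00? ✓; start Mon 00:00 <= Mon 15:00? ✓; end Tue 12:00 >= Fri 02:00? ✗ → no.
P52: end Wed 09:00 <= Tue 16:00? ✗; start Mon 21:00 <= Mon 15:00? ✗; end Wed 09:00 >= Fri 02:00? ✗ → no.
P53: end Thu 00:00 <= Tue 16:00? ✗; start Wed 05:00 <= Mon 15:00? ✗; end Thu 00:00 >= Fri 02:00? ✗ → no.
Result: none.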